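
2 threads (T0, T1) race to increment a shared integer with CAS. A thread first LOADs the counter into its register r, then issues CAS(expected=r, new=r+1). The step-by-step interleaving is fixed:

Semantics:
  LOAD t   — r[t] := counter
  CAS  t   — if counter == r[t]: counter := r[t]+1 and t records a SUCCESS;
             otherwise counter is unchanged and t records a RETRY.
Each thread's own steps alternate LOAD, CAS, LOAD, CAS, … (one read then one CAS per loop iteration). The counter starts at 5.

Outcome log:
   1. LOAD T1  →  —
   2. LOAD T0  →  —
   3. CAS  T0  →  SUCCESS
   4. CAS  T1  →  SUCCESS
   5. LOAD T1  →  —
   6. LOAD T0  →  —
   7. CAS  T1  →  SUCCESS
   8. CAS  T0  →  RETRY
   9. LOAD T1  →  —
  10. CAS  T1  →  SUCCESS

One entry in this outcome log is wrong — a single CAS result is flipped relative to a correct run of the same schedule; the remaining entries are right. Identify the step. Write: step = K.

Re-executing:
step 1: T1 LOAD ⇒ load; ctr=5 reg=5
step 2: T0 LOAD ⇒ load; ctr=5 reg=5
step 3: T0 CAS ⇒ ok; ctr=6 reg=5
step 4: T1 CAS ⇒ retry; ctr=6 reg=5
step 5: T1 LOAD ⇒ load; ctr=6 reg=6
step 6: T0 LOAD ⇒ load; ctr=6 reg=6
step 7: T1 CAS ⇒ ok; ctr=7 reg=6
step 8: T0 CAS ⇒ retry; ctr=7 reg=6
step 9: T1 LOAD ⇒ load; ctr=7 reg=7
step 10: T1 CAS ⇒ ok; ctr=8 reg=7
Log disagrees first at step 4.

step = 4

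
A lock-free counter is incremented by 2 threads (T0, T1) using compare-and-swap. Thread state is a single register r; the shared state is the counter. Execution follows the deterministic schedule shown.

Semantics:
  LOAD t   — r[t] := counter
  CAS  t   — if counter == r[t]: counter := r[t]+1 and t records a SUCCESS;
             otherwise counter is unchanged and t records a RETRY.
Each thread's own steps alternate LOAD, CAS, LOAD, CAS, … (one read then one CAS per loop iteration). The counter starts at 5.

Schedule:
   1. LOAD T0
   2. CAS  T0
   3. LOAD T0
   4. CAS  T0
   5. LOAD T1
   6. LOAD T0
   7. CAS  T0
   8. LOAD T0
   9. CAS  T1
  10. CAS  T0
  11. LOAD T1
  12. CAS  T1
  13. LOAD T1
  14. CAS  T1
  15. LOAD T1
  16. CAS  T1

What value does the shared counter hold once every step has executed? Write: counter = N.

counter = 12

step 1: T0 LOAD ⇒ load; ctr=5 reg=5
step 2: T0 CAS ⇒ ok; ctr=6 reg=5
step 3: T0 LOAD ⇒ load; ctr=6 reg=6
step 4: T0 CAS ⇒ ok; ctr=7 reg=6
step 5: T1 LOAD ⇒ load; ctr=7 reg=7
step 6: T0 LOAD ⇒ load; ctr=7 reg=7
step 7: T0 CAS ⇒ ok; ctr=8 reg=7
step 8: T0 LOAD ⇒ load; ctr=8 reg=8
step 9: T1 CAS ⇒ retry; ctr=8 reg=7
step 10: T0 CAS ⇒ ok; ctr=9 reg=8
step 11: T1 LOAD ⇒ load; ctr=9 reg=9
step 12: T1 CAS ⇒ ok; ctr=10 reg=9
step 13: T1 LOAD ⇒ load; ctr=10 reg=10
step 14: T1 CAS ⇒ ok; ctr=11 reg=10
step 15: T1 LOAD ⇒ load; ctr=11 reg=11
step 16: T1 CAS ⇒ ok; ctr=12 reg=11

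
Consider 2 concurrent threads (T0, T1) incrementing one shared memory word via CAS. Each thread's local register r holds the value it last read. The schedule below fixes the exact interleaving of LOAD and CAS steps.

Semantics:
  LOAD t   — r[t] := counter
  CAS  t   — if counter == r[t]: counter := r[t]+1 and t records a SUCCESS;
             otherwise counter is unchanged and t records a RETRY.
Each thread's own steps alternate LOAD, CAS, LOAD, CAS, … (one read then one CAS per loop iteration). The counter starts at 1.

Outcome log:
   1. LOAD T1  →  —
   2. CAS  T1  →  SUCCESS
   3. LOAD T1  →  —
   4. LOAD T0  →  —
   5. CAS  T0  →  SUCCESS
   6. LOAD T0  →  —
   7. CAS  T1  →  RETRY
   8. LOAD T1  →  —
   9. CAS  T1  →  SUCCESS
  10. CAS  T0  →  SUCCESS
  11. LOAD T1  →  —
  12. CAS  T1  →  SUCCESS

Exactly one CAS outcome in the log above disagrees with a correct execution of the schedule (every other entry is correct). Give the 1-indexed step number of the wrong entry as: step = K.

step = 10

Correct run:
   1) LOAD T1:  M=1  r_T1=1
   2) CAS  T1:  M=2  r_T1=1 ✓
   3) LOAD T1:  M=2  r_T1=2
   4) LOAD T0:  M=2  r_T0=2
   5) CAS  T0:  M=3  r_T0=2 ✓
   6) LOAD T0:  M=3  r_T0=3
   7) CAS  T1:  M=3  r_T1=2 ✗
   8) LOAD T1:  M=3  r_T1=3
   9) CAS  T1:  M=4  r_T1=3 ✓
  10) CAS  T0:  M=4  r_T0=3 ✗
  11) LOAD T1:  M=4  r_T1=4
  12) CAS  T1:  M=5  r_T1=4 ✓
Log disagrees first at step 10.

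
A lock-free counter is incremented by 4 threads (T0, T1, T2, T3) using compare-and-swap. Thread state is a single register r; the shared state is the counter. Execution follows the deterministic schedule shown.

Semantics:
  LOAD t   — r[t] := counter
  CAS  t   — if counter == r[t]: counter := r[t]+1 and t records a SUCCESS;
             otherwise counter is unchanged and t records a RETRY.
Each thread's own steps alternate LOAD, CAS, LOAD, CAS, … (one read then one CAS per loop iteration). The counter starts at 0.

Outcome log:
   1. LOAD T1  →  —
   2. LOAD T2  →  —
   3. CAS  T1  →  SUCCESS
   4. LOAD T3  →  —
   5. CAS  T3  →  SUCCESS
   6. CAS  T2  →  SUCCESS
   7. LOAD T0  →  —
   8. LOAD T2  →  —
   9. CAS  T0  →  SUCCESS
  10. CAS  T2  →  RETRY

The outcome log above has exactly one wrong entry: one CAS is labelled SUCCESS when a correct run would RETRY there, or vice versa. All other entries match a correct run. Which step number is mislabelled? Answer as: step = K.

Correct run:
#1 T1 reads 0
#2 T2 reads 0
#3 T1 CAS(0→1) writes; counter now 1
#4 T3 reads 1
#5 T3 CAS(1→2) writes; counter now 2
#6 T2 CAS(0→1) fails; counter now 2
#7 T0 reads 2
#8 T2 reads 2
#9 T0 CAS(2→3) writes; counter now 3
#10 T2 CAS(2→3) fails; counter now 3
Log disagrees first at step 6.

step = 6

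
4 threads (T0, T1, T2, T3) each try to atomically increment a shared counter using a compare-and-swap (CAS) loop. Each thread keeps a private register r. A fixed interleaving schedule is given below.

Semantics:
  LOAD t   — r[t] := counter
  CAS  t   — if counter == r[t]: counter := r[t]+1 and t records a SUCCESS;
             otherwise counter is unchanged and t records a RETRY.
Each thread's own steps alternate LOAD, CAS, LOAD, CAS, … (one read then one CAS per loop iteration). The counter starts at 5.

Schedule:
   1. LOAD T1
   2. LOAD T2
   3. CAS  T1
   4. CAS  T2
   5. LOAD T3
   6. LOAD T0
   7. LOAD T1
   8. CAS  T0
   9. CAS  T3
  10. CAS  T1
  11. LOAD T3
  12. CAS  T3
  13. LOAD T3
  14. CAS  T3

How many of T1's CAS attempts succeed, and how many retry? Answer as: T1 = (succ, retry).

1. LOAD T1 → mem=5 r[T1]=5 [LOAD]
2. LOAD T2 → mem=5 r[T2]=5 [LOAD]
3. CAS T1 → mem=6 r[T1]=5 [OK]
4. CAS T2 → mem=6 r[T2]=5 [RETRY]
5. LOAD T3 → mem=6 r[T3]=6 [LOAD]
6. LOAD T0 → mem=6 r[T0]=6 [LOAD]
7. LOAD T1 → mem=6 r[T1]=6 [LOAD]
8. CAS T0 → mem=7 r[T0]=6 [OK]
9. CAS T3 → mem=7 r[T3]=6 [RETRY]
10. CAS T1 → mem=7 r[T1]=6 [RETRY]
11. LOAD T3 → mem=7 r[T3]=7 [LOAD]
12. CAS T3 → mem=8 r[T3]=7 [OK]
13. LOAD T3 → mem=8 r[T3]=8 [LOAD]
14. CAS T3 → mem=9 r[T3]=8 [OK]

T1 = (1, 1)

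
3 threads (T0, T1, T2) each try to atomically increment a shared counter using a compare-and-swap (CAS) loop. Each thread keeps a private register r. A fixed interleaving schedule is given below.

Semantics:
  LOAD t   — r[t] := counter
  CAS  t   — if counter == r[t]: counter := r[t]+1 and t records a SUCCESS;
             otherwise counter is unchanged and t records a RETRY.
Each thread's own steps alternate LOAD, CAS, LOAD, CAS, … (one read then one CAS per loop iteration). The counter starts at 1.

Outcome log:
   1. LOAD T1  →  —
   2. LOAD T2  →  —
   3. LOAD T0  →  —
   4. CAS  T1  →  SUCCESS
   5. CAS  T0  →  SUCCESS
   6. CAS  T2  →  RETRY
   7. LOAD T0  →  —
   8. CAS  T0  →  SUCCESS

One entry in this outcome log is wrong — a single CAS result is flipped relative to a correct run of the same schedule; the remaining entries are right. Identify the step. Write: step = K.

Re-executing:
[1] T1.load  rd  (counter 1, T1.r 1)
[2] T2.load  rd  (counter 1, T2.r 1)
[3] T0.load  rd  (counter 1, T0.r 1)
[4] T1.cas  hit  (counter 2, T1.r 1)
[5] T0.cas  miss  (counter 2, T0.r 1)
[6] T2.cas  miss  (counter 2, T2.r 1)
[7] T0.load  rd  (counter 2, T0.r 2)
[8] T0.cas  hit  (counter 3, T0.r 2)
Mismatch at 5.

step = 5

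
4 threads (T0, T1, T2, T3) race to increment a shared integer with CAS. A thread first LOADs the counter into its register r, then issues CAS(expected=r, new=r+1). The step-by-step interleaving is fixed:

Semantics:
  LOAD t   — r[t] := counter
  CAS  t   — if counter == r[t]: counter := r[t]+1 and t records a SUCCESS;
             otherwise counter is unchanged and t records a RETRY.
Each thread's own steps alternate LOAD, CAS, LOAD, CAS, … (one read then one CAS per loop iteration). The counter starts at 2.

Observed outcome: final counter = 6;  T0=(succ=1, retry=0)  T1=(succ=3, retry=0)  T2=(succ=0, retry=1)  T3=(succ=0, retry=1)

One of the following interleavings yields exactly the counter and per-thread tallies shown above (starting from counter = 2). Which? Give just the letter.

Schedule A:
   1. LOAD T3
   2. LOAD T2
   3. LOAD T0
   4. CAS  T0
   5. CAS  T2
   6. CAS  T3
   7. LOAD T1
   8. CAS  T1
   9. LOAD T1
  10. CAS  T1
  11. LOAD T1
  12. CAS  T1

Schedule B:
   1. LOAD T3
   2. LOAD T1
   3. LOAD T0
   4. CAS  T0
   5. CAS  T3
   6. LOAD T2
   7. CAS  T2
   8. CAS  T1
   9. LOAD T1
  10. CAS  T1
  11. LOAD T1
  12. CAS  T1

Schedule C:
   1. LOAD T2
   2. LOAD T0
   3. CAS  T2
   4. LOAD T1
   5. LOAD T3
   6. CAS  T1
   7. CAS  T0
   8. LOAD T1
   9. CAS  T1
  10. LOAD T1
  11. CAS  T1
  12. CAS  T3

A

Tracing schedule A:
1. LOAD T3 → mem=2 r[T3]=2 [LOAD]
2. LOAD T2 → mem=2 r[T2]=2 [LOAD]
3. LOAD T0 → mem=2 r[T0]=2 [LOAD]
4. CAS T0 → mem=3 r[T0]=2 [OK]
5. CAS T2 → mem=3 r[T2]=2 [RETRY]
6. CAS T3 → mem=3 r[T3]=2 [RETRY]
7. LOAD T1 → mem=3 r[T1]=3 [LOAD]
8. CAS T1 → mem=4 r[T1]=3 [OK]
9. LOAD T1 → mem=4 r[T1]=4 [LOAD]
10. CAS T1 → mem=5 r[T1]=4 [OK]
11. LOAD T1 → mem=5 r[T1]=5 [LOAD]
12. CAS T1 → mem=6 r[T1]=5 [OK]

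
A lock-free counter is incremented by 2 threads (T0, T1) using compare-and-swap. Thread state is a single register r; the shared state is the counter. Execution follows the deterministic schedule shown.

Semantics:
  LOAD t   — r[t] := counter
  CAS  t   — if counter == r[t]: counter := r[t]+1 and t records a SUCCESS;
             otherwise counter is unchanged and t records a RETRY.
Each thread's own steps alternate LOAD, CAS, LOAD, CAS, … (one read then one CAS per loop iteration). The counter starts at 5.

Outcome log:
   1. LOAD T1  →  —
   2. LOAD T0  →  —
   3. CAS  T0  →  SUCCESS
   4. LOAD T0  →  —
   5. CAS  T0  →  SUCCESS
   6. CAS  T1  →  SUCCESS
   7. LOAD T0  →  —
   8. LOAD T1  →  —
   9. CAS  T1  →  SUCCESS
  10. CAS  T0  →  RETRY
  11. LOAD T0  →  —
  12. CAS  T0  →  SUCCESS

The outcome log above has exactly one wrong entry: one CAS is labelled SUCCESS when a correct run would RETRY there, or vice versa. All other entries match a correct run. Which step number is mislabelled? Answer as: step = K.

Re-executing:
#1 T1 reads 5
#2 T0 reads 5
#3 T0 CAS(5→6) writes; counter now 6
#4 T0 reads 6
#5 T0 CAS(6→7) writes; counter now 7
#6 T1 CAS(5→6) fails; counter now 7
#7 T0 reads 7
#8 T1 reads 7
#9 T1 CAS(7→8) writes; counter now 8
#10 T0 CAS(7→8) fails; counter now 8
#11 T0 reads 8
#12 T0 CAS(8→9) writes; counter now 9
Flip is step 6.

step = 6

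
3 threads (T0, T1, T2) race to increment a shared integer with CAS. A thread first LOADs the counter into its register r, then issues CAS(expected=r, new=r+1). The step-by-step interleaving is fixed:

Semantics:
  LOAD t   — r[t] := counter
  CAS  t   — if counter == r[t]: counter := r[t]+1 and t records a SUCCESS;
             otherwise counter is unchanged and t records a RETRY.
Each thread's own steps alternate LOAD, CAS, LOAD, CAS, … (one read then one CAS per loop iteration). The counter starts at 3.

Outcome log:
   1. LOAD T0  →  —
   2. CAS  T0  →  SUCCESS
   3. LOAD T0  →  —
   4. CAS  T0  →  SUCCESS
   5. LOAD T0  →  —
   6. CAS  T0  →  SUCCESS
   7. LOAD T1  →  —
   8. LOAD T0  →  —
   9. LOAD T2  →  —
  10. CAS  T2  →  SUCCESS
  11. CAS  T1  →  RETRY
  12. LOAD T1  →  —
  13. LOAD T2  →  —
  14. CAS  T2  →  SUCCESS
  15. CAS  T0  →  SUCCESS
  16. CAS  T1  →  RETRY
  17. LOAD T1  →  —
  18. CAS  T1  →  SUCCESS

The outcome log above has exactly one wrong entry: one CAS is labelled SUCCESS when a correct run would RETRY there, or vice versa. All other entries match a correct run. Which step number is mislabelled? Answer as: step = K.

step = 15

Correct run:
[1] T0.load  rd  (counter 3, T0.r 3)
[2] T0.cas  hit  (counter 4, T0.r 3)
[3] T0.load  rd  (counter 4, T0.r 4)
[4] T0.cas  hit  (counter 5, T0.r 4)
[5] T0.load  rd  (counter 5, T0.r 5)
[6] T0.cas  hit  (counter 6, T0.r 5)
[7] T1.load  rd  (counter 6, T1.r 6)
[8] T0.load  rd  (counter 6, T0.r 6)
[9] T2.load  rd  (counter 6, T2.r 6)
[10] T2.cas  hit  (counter 7, T2.r 6)
[11] T1.cas  miss  (counter 7, T1.r 6)
[12] T1.load  rd  (counter 7, T1.r 7)
[13] T2.load  rd  (counter 7, T2.r 7)
[14] T2.cas  hit  (counter 8, T2.r 7)
[15] T0.cas  miss  (counter 8, T0.r 6)
[16] T1.cas  miss  (counter 8, T1.r 7)
[17] T1.load  rd  (counter 8, T1.r 8)
[18] T1.cas  hit  (counter 9, T1.r 8)
Flip is step 15.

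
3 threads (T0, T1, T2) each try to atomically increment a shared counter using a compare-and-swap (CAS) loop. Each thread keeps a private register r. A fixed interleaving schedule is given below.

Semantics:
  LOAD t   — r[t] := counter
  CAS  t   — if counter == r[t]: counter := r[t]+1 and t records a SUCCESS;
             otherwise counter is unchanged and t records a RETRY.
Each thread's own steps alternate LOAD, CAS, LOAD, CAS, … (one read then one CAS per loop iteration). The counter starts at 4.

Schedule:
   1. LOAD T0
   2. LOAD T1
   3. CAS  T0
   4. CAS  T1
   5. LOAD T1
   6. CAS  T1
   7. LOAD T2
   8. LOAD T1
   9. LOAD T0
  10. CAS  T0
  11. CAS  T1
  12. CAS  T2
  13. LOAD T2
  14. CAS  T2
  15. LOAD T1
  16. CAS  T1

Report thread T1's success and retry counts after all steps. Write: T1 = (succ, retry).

T1 = (2, 2)

[1] T0.load  rd  (counter 4, T0.r 4)
[2] T1.load  rd  (counter 4, T1.r 4)
[3] T0.cas  hit  (counter 5, T0.r 4)
[4] T1.cas  miss  (counter 5, T1.r 4)
[5] T1.load  rd  (counter 5, T1.r 5)
[6] T1.cas  hit  (counter 6, T1.r 5)
[7] T2.load  rd  (counter 6, T2.r 6)
[8] T1.load  rd  (counter 6, T1.r 6)
[9] T0.load  rd  (counter 6, T0.r 6)
[10] T0.cas  hit  (counter 7, T0.r 6)
[11] T1.cas  miss  (counter 7, T1.r 6)
[12] T2.cas  miss  (counter 7, T2.r 6)
[13] T2.load  rd  (counter 7, T2.r 7)
[14] T2.cas  hit  (counter 8, T2.r 7)
[15] T1.load  rd  (counter 8, T1.r 8)
[16] T1.cas  hit  (counter 9, T1.r 8)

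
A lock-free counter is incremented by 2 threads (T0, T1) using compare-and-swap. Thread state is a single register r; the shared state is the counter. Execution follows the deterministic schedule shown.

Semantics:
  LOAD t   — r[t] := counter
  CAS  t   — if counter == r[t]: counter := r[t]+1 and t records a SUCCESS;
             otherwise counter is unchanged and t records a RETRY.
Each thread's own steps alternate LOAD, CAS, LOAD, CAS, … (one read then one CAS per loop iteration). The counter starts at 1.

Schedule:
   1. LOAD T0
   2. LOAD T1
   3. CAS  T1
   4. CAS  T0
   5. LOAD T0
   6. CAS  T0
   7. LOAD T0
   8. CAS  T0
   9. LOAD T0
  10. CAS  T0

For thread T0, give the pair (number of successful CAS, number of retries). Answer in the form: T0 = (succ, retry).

T0 = (3, 1)

step 1: T0 LOAD ⇒ load; ctr=1 reg=1
step 2: T1 LOAD ⇒ load; ctr=1 reg=1
step 3: T1 CAS ⇒ ok; ctr=2 reg=1
step 4: T0 CAS ⇒ retry; ctr=2 reg=1
step 5: T0 LOAD ⇒ load; ctr=2 reg=2
step 6: T0 CAS ⇒ ok; ctr=3 reg=2
step 7: T0 LOAD ⇒ load; ctr=3 reg=3
step 8: T0 CAS ⇒ ok; ctr=4 reg=3
step 9: T0 LOAD ⇒ load; ctr=4 reg=4
step 10: T0 CAS ⇒ ok; ctr=5 reg=4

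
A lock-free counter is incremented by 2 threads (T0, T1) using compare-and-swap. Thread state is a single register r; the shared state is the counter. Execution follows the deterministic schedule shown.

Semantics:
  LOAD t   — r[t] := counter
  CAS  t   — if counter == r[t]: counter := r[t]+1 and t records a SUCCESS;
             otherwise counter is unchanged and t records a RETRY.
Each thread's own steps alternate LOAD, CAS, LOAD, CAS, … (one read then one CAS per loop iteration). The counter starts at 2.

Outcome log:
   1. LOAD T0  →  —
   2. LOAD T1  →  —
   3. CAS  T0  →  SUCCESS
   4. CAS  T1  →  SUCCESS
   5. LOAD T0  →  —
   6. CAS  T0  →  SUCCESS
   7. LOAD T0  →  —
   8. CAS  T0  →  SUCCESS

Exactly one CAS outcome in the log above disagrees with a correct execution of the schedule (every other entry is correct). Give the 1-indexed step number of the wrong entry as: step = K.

step = 4

Reference trace:
step 1: T0 LOAD ⇒ load; ctr=2 reg=2
step 2: T1 LOAD ⇒ load; ctr=2 reg=2
step 3: T0 CAS ⇒ ok; ctr=3 reg=2
step 4: T1 CAS ⇒ retry; ctr=3 reg=2
step 5: T0 LOAD ⇒ load; ctr=3 reg=3
step 6: T0 CAS ⇒ ok; ctr=4 reg=3
step 7: T0 LOAD ⇒ load; ctr=4 reg=4
step 8: T0 CAS ⇒ ok; ctr=5 reg=4
Flip is step 4.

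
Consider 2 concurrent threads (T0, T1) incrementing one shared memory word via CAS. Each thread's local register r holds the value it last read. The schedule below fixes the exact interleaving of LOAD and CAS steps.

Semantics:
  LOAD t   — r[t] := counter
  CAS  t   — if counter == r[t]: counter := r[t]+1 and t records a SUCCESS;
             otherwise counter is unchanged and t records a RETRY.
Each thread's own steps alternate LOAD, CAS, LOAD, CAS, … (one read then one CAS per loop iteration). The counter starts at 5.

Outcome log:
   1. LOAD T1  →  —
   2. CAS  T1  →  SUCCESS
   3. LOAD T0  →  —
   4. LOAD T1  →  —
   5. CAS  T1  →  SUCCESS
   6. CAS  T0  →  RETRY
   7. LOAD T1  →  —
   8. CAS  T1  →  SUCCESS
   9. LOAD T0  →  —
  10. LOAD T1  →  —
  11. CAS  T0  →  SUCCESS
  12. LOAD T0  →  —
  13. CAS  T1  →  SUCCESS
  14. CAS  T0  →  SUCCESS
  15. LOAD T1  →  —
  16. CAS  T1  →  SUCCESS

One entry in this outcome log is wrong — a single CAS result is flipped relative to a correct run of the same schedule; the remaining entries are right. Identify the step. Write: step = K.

step = 13

Reference trace:
#1 T1 reads 5
#2 T1 CAS(5→6) writes; counter now 6
#3 T0 reads 6
#4 T1 reads 6
#5 T1 CAS(6→7) writes; counter now 7
#6 T0 CAS(6→7) fails; counter now 7
#7 T1 reads 7
#8 T1 CAS(7→8) writes; counter now 8
#9 T0 reads 8
#10 T1 reads 8
#11 T0 CAS(8→9) writes; counter now 9
#12 T0 reads 9
#13 T1 CAS(8→9) fails; counter now 9
#14 T0 CAS(9→10) writes; counter now 10
#15 T1 reads 10
#16 T1 CAS(10→11) writes; counter now 11
Log disagrees first at step 13.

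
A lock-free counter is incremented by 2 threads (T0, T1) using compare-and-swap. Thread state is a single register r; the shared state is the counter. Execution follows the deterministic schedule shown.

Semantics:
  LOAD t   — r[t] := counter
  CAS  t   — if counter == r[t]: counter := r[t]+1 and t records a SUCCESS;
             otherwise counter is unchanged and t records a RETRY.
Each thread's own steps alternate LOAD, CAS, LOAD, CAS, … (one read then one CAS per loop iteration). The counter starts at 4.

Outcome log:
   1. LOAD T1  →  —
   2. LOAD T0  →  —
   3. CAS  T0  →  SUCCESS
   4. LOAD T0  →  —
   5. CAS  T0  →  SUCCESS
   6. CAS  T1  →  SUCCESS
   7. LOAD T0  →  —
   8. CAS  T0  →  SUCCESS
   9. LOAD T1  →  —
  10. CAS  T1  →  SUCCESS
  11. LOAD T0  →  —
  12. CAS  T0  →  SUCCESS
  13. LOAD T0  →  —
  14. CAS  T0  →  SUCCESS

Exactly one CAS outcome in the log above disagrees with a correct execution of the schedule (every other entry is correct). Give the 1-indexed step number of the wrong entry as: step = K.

step = 6

Re-executing:
1. LOAD T1 → mem=4 r[T1]=4 [LOAD]
2. LOAD T0 → mem=4 r[T0]=4 [LOAD]
3. CAS T0 → mem=5 r[T0]=4 [OK]
4. LOAD T0 → mem=5 r[T0]=5 [LOAD]
5. CAS T0 → mem=6 r[T0]=5 [OK]
6. CAS T1 → mem=6 r[T1]=4 [RETRY]
7. LOAD T0 → mem=6 r[T0]=6 [LOAD]
8. CAS T0 → mem=7 r[T0]=6 [OK]
9. LOAD T1 → mem=7 r[T1]=7 [LOAD]
10. CAS T1 → mem=8 r[T1]=7 [OK]
11. LOAD T0 → mem=8 r[T0]=8 [LOAD]
12. CAS T0 → mem=9 r[T0]=8 [OK]
13. LOAD T0 → mem=9 r[T0]=9 [LOAD]
14. CAS T0 → mem=10 r[T0]=9 [OK]
Flip is step 6.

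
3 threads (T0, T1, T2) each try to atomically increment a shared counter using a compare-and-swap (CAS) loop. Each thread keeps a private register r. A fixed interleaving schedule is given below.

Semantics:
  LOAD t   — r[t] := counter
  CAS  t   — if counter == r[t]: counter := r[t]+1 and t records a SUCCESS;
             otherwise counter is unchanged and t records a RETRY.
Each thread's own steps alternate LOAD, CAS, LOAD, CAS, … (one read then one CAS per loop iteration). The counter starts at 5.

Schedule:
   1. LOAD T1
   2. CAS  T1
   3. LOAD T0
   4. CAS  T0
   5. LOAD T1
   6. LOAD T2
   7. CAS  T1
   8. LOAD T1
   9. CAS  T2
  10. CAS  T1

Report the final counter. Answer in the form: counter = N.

step 1: T1 LOAD ⇒ load; ctr=5 reg=5
step 2: T1 CAS ⇒ ok; ctr=6 reg=5
step 3: T0 LOAD ⇒ load; ctr=6 reg=6
step 4: T0 CAS ⇒ ok; ctr=7 reg=6
step 5: T1 LOAD ⇒ load; ctr=7 reg=7
step 6: T2 LOAD ⇒ load; ctr=7 reg=7
step 7: T1 CAS ⇒ ok; ctr=8 reg=7
step 8: T1 LOAD ⇒ load; ctr=8 reg=8
step 9: T2 CAS ⇒ retry; ctr=8 reg=7
step 10: T1 CAS ⇒ ok; ctr=9 reg=8

counter = 9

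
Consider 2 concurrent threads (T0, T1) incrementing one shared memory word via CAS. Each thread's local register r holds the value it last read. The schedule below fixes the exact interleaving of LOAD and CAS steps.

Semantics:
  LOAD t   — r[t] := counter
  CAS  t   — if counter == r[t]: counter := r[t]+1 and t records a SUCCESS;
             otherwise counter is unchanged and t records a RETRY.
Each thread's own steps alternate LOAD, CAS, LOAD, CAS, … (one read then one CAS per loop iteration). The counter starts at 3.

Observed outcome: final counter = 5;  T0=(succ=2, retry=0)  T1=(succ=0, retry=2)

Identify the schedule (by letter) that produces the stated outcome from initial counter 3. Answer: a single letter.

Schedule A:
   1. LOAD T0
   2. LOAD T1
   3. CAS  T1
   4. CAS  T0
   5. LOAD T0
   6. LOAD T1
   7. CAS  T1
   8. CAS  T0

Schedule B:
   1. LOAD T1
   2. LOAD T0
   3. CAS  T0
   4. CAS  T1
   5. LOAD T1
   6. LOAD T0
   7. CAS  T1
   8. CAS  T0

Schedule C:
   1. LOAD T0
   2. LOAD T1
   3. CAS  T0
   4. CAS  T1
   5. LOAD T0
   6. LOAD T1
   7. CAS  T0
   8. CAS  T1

C

Run C:
step 1: T0 LOAD ⇒ load; ctr=3 reg=3
step 2: T1 LOAD ⇒ load; ctr=3 reg=3
step 3: T0 CAS ⇒ ok; ctr=4 reg=3
step 4: T1 CAS ⇒ retry; ctr=4 reg=3
step 5: T0 LOAD ⇒ load; ctr=4 reg=4
step 6: T1 LOAD ⇒ load; ctr=4 reg=4
step 7: T0 CAS ⇒ ok; ctr=5 reg=4
step 8: T1 CAS ⇒ retry; ctr=5 reg=4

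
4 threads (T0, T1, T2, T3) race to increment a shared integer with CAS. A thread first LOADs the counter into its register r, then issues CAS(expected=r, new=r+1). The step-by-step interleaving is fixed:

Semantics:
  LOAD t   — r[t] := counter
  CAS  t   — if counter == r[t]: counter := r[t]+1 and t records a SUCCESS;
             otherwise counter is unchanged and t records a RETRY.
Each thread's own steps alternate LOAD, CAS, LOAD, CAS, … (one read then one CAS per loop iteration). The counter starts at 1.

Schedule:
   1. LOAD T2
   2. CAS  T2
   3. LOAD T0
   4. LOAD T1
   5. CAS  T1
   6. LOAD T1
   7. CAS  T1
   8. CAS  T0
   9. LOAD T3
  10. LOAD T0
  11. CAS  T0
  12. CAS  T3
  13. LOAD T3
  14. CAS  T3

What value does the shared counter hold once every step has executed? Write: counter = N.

counter = 6

[1] T2.load  rd  (counter 1, T2.r 1)
[2] T2.cas  hit  (counter 2, T2.r 1)
[3] T0.load  rd  (counter 2, T0.r 2)
[4] T1.load  rd  (counter 2, T1.r 2)
[5] T1.cas  hit  (counter 3, T1.r 2)
[6] T1.load  rd  (counter 3, T1.r 3)
[7] T1.cas  hit  (counter 4, T1.r 3)
[8] T0.cas  miss  (counter 4, T0.r 2)
[9] T3.load  rd  (counter 4, T3.r 4)
[10] T0.load  rd  (counter 4, T0.r 4)
[11] T0.cas  hit  (counter 5, T0.r 4)
[12] T3.cas  miss  (counter 5, T3.r 4)
[13] T3.load  rd  (counter 5, T3.r 5)
[14] T3.cas  hit  (counter 6, T3.r 5)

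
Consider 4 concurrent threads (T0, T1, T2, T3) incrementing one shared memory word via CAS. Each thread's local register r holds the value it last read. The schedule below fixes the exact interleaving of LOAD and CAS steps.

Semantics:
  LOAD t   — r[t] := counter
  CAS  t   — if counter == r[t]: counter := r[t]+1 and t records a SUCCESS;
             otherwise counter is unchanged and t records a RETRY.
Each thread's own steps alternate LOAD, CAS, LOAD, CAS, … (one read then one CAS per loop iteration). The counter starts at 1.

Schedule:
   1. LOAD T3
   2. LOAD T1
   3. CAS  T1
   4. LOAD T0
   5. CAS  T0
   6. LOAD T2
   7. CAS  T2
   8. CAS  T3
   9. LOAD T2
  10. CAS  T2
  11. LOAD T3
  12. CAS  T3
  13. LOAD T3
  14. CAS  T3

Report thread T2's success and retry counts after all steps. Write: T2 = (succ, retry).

#1 T3 reads 1
#2 T1 reads 1
#3 T1 CAS(1→2) writes; counter now 2
#4 T0 reads 2
#5 T0 CAS(2→3) writes; counter now 3
#6 T2 reads 3
#7 T2 CAS(3→4) writes; counter now 4
#8 T3 CAS(1→2) fails; counter now 4
#9 T2 reads 4
#10 T2 CAS(4→5) writes; counter now 5
#11 T3 reads 5
#12 T3 CAS(5→6) writes; counter now 6
#13 T3 reads 6
#14 T3 CAS(6→7) writes; counter now 7

T2 = (2, 0)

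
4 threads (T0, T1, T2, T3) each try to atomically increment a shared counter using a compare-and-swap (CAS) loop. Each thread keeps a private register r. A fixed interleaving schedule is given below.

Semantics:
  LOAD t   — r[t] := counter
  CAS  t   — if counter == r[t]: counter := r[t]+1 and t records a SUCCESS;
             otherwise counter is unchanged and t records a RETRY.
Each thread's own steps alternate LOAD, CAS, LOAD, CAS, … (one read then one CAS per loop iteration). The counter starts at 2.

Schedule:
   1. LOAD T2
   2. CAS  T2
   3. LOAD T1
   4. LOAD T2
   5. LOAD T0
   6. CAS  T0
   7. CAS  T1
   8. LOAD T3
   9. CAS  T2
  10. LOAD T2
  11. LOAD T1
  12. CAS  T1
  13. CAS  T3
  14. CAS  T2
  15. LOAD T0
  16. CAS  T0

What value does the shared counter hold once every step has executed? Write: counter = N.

counter = 6

[1] T2.load  rd  (counter 2, T2.r 2)
[2] T2.cas  hit  (counter 3, T2.r 2)
[3] T1.load  rd  (counter 3, T1.r 3)
[4] T2.load  rd  (counter 3, T2.r 3)
[5] T0.load  rd  (counter 3, T0.r 3)
[6] T0.cas  hit  (counter 4, T0.r 3)
[7] T1.cas  miss  (counter 4, T1.r 3)
[8] T3.load  rd  (counter 4, T3.r 4)
[9] T2.cas  miss  (counter 4, T2.r 3)
[10] T2.load  rd  (counter 4, T2.r 4)
[11] T1.load  rd  (counter 4, T1.r 4)
[12] T1.cas  hit  (counter 5, T1.r 4)
[13] T3.cas  miss  (counter 5, T3.r 4)
[14] T2.cas  miss  (counter 5, T2.r 4)
[15] T0.load  rd  (counter 5, T0.r 5)
[16] T0.cas  hit  (counter 6, T0.r 5)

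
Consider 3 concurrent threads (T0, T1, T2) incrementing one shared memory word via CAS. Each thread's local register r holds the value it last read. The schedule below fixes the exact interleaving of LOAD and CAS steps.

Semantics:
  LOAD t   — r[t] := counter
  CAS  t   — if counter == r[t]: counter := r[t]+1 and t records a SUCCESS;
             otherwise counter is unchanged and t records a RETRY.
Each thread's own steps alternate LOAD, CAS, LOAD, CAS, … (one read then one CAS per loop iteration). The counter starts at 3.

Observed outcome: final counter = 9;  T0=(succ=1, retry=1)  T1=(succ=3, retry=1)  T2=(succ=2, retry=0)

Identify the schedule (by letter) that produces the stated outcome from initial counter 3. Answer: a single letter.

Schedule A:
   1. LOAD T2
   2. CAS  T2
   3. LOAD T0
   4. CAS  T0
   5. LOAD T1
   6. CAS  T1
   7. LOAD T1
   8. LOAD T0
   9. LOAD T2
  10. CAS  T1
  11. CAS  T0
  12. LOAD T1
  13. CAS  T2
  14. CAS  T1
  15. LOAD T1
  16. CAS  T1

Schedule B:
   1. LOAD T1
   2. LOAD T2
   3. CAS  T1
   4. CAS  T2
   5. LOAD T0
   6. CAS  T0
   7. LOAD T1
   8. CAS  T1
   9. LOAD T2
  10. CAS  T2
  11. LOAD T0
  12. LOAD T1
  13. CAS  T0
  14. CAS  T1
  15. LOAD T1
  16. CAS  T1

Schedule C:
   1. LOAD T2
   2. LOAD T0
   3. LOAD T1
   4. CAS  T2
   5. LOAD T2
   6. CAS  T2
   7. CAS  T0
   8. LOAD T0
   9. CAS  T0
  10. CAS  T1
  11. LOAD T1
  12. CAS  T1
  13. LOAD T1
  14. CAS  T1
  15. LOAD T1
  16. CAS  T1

Tracing schedule C:
[1] T2.load  rd  (counter 3, T2.r 3)
[2] T0.load  rd  (counter 3, T0.r 3)
[3] T1.load  rd  (counter 3, T1.r 3)
[4] T2.cas  hit  (counter 4, T2.r 3)
[5] T2.load  rd  (counter 4, T2.r 4)
[6] T2.cas  hit  (counter 5, T2.r 4)
[7] T0.cas  miss  (counter 5, T0.r 3)
[8] T0.load  rd  (counter 5, T0.r 5)
[9] T0.cas  hit  (counter 6, T0.r 5)
[10] T1.cas  miss  (counter 6, T1.r 3)
[11] T1.load  rd  (counter 6, T1.r 6)
[12] T1.cas  hit  (counter 7, T1.r 6)
[13] T1.load  rd  (counter 7, T1.r 7)
[14] T1.cas  hit  (counter 8, T1.r 7)
[15] T1.load  rd  (counter 8, T1.r 8)
[16] T1.cas  hit  (counter 9, T1.r 8)

C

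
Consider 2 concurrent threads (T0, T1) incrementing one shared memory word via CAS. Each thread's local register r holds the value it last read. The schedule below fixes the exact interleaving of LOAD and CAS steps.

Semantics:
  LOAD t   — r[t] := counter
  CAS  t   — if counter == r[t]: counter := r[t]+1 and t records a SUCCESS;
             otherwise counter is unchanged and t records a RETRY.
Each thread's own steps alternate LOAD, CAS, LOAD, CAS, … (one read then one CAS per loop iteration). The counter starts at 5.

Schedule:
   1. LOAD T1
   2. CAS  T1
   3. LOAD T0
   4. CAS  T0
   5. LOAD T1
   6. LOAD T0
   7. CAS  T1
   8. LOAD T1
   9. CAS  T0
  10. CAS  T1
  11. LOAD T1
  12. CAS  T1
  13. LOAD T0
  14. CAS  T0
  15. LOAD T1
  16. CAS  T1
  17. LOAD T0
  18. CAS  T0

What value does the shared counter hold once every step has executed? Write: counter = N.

   1) LOAD T1:  M=5  r_T1=5
   2) CAS  T1:  M=6  r_T1=5 ✓
   3) LOAD T0:  M=6  r_T0=6
   4) CAS  T0:  M=7  r_T0=6 ✓
   5) LOAD T1:  M=7  r_T1=7
   6) LOAD T0:  M=7  r_T0=7
   7) CAS  T1:  M=8  r_T1=7 ✓
   8) LOAD T1:  M=8  r_T1=8
   9) CAS  T0:  M=8  r_T0=7 ✗
  10) CAS  T1:  M=9  r_T1=8 ✓
  11) LOAD T1:  M=9  r_T1=9
  12) CAS  T1:  M=10  r_T1=9 ✓
  13) LOAD T0:  M=10  r_T0=10
  14) CAS  T0:  M=11  r_T0=10 ✓
  15) LOAD T1:  M=11  r_T1=11
  16) CAS  T1:  M=12  r_T1=11 ✓
  17) LOAD T0:  M=12  r_T0=12
  18) CAS  T0:  M=13  r_T0=12 ✓

counter = 13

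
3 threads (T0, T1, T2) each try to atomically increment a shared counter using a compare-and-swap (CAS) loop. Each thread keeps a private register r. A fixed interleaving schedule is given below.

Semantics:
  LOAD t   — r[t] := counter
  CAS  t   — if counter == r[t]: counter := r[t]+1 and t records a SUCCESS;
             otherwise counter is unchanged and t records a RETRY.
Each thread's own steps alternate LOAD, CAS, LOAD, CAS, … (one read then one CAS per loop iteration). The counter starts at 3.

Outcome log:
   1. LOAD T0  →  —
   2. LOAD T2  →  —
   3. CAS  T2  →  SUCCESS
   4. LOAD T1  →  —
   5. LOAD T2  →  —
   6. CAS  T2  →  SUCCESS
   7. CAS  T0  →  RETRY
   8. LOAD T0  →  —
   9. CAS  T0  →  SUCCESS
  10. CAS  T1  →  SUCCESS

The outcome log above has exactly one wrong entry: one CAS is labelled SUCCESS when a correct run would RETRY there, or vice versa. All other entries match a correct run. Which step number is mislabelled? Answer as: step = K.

Correct run:
[1] T0.load  rd  (counter 3, T0.r 3)
[2] T2.load  rd  (counter 3, T2.r 3)
[3] T2.cas  hit  (counter 4, T2.r 3)
[4] T1.load  rd  (counter 4, T1.r 4)
[5] T2.load  rd  (counter 4, T2.r 4)
[6] T2.cas  hit  (counter 5, T2.r 4)
[7] T0.cas  miss  (counter 5, T0.r 3)
[8] T0.load  rd  (counter 5, T0.r 5)
[9] T0.cas  hit  (counter 6, T0.r 5)
[10] T1.cas  miss  (counter 6, T1.r 4)
Log disagrees first at step 10.

step = 10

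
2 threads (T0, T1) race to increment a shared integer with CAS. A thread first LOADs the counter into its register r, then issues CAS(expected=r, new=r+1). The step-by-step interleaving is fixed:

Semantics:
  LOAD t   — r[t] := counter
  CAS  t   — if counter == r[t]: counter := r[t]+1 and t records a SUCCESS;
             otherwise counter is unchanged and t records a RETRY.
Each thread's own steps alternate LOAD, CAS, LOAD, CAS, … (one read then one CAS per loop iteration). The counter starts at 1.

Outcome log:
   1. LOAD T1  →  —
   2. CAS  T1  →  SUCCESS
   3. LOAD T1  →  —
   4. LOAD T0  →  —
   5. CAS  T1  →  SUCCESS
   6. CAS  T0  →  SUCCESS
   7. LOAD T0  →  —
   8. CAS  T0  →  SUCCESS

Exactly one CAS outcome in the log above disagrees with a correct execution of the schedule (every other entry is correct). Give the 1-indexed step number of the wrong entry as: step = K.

step = 6

Correct run:
1. LOAD T1 → mem=1 r[T1]=1 [LOAD]
2. CAS T1 → mem=2 r[T1]=1 [OK]
3. LOAD T1 → mem=2 r[T1]=2 [LOAD]
4. LOAD T0 → mem=2 r[T0]=2 [LOAD]
5. CAS T1 → mem=3 r[T1]=2 [OK]
6. CAS T0 → mem=3 r[T0]=2 [RETRY]
7. LOAD T0 → mem=3 r[T0]=3 [LOAD]
8. CAS T0 → mem=4 r[T0]=3 [OK]
Log disagrees first at step 6.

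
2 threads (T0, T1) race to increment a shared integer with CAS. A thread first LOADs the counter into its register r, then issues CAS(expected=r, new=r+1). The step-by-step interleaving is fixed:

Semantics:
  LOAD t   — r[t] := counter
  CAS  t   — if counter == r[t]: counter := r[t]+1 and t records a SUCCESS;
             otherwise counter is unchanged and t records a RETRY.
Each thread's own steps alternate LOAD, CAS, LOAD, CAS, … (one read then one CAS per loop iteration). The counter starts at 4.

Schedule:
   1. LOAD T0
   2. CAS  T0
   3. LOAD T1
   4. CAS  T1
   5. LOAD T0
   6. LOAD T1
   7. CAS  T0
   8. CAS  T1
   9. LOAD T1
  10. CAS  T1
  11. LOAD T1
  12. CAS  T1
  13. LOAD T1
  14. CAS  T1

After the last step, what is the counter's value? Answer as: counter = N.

step 1: T0 LOAD ⇒ load; ctr=4 reg=4
step 2: T0 CAS ⇒ ok; ctr=5 reg=4
step 3: T1 LOAD ⇒ load; ctr=5 reg=5
step 4: T1 CAS ⇒ ok; ctr=6 reg=5
step 5: T0 LOAD ⇒ load; ctr=6 reg=6
step 6: T1 LOAD ⇒ load; ctr=6 reg=6
step 7: T0 CAS ⇒ ok; ctr=7 reg=6
step 8: T1 CAS ⇒ retry; ctr=7 reg=6
step 9: T1 LOAD ⇒ load; ctr=7 reg=7
step 10: T1 CAS ⇒ ok; ctr=8 reg=7
step 11: T1 LOAD ⇒ load; ctr=8 reg=8
step 12: T1 CAS ⇒ ok; ctr=9 reg=8
step 13: T1 LOAD ⇒ load; ctr=9 reg=9
step 14: T1 CAS ⇒ ok; ctr=10 reg=9

counter = 10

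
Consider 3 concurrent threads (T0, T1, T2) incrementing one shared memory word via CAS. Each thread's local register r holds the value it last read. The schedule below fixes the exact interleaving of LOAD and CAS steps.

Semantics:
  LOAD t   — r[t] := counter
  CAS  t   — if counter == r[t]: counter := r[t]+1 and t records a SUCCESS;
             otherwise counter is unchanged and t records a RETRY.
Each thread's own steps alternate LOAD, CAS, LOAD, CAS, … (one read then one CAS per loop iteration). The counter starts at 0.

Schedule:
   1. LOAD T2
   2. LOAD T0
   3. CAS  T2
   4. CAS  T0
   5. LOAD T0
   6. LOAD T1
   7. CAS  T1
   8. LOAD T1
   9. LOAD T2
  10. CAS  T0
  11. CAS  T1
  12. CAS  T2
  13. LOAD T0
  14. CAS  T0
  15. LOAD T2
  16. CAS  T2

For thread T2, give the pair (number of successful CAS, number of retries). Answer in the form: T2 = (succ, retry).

T2 = (2, 1)

   1) LOAD T2:  M=0  r_T2=0
   2) LOAD T0:  M=0  r_T0=0
   3) CAS  T2:  M=1  r_T2=0 ✓
   4) CAS  T0:  M=1  r_T0=0 ✗
   5) LOAD T0:  M=1  r_T0=1
   6) LOAD T1:  M=1  r_T1=1
   7) CAS  T1:  M=2  r_T1=1 ✓
   8) LOAD T1:  M=2  r_T1=2
   9) LOAD T2:  M=2  r_T2=2
  10) CAS  T0:  M=2  r_T0=1 ✗
  11) CAS  T1:  M=3  r_T1=2 ✓
  12) CAS  T2:  M=3  r_T2=2 ✗
  13) LOAD T0:  M=3  r_T0=3
  14) CAS  T0:  M=4  r_T0=3 ✓
  15) LOAD T2:  M=4  r_T2=4
  16) CAS  T2:  M=5  r_T2=4 ✓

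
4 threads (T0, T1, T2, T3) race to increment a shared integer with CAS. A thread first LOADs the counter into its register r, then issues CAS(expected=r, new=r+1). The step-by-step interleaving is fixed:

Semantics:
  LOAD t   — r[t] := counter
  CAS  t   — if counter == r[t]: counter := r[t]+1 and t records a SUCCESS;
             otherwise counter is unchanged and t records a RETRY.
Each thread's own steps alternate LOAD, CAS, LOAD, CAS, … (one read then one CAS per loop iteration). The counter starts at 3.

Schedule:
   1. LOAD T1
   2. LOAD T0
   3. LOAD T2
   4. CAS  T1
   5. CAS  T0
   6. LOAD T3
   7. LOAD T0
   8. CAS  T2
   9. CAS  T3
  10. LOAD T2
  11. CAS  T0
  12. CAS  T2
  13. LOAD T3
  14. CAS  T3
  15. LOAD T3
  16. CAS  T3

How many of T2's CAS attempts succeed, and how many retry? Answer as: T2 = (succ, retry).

#1 T1 reads 3
#2 T0 reads 3
#3 T2 reads 3
#4 T1 CAS(3→4) writes; counter now 4
#5 T0 CAS(3→4) fails; counter now 4
#6 T3 reads 4
#7 T0 reads 4
#8 T2 CAS(3→4) fails; counter now 4
#9 T3 CAS(4→5) writes; counter now 5
#10 T2 reads 5
#11 T0 CAS(4→5) fails; counter now 5
#12 T2 CAS(5→6) writes; counter now 6
#13 T3 reads 6
#14 T3 CAS(6→7) writes; counter now 7
#15 T3 reads 7
#16 T3 CAS(7→8) writes; counter now 8

T2 = (1, 1)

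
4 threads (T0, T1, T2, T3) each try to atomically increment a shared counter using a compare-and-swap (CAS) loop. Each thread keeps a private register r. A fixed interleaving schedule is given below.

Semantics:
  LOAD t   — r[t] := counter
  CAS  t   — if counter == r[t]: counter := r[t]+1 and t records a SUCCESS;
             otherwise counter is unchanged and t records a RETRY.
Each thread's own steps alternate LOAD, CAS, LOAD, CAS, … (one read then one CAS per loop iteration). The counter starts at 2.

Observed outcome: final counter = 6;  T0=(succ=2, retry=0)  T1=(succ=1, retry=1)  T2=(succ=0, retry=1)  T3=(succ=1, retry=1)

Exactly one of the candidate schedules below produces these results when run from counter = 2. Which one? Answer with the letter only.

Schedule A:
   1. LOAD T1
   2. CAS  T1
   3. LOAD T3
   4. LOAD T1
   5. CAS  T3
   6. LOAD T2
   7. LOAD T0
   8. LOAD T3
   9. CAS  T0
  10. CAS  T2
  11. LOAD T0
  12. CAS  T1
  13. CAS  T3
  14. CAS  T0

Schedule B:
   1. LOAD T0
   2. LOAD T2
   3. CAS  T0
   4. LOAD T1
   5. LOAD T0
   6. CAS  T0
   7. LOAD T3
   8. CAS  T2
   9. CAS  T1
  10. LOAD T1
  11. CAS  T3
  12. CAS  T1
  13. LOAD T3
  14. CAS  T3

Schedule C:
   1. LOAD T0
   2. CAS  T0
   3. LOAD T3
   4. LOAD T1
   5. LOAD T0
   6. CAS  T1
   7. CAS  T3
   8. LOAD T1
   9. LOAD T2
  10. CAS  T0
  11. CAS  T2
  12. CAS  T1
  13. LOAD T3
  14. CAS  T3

A

Simulating candidate A:
T1 LOAD — after: cnt=2, r=2 — load
T1 CAS — after: cnt=3, r=2 — ok
T3 LOAD — after: cnt=3, r=3 — load
T1 LOAD — after: cnt=3, r=3 — load
T3 CAS — after: cnt=4, r=3 — ok
T2 LOAD — after: cnt=4, r=4 — load
T0 LOAD — after: cnt=4, r=4 — load
T3 LOAD — after: cnt=4, r=4 — load
T0 CAS — after: cnt=5, r=4 — ok
T2 CAS — after: cnt=5, r=4 — retry
T0 LOAD — after: cnt=5, r=5 — load
T1 CAS — after: cnt=5, r=3 — retry
T3 CAS — after: cnt=5, r=4 — retry
T0 CAS — after: cnt=6, r=5 — ok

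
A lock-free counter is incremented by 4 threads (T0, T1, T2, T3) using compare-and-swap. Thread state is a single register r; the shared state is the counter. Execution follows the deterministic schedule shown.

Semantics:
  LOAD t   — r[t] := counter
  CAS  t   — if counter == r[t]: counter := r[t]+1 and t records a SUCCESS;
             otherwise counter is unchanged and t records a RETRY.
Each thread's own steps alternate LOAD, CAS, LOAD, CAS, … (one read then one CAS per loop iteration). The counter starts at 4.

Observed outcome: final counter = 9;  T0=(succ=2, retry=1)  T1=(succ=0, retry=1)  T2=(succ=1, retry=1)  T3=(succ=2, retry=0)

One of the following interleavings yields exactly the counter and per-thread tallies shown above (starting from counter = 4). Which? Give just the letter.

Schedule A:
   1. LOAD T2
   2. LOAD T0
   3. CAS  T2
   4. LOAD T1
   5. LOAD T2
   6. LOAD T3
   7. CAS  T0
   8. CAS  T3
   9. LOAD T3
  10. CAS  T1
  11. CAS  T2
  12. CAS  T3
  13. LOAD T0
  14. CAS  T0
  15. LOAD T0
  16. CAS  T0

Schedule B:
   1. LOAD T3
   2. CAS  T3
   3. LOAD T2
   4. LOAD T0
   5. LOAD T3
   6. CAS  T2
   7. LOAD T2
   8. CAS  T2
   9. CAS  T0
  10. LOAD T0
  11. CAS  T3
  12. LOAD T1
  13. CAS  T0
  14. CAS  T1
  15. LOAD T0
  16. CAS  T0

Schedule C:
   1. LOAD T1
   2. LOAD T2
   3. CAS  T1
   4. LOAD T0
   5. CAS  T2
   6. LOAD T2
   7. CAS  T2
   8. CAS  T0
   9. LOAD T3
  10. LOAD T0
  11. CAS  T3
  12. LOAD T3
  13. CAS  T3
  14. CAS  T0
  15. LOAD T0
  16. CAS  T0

Run A:
T2 LOAD — after: cnt=4, r=4 — load
T0 LOAD — after: cnt=4, r=4 — load
T2 CAS — after: cnt=5, r=4 — ok
T1 LOAD — after: cnt=5, r=5 — load
T2 LOAD — after: cnt=5, r=5 — load
T3 LOAD — after: cnt=5, r=5 — load
T0 CAS — after: cnt=5, r=4 — retry
T3 CAS — after: cnt=6, r=5 — ok
T3 LOAD — after: cnt=6, r=6 — load
T1 CAS — after: cnt=6, r=5 — retry
T2 CAS — after: cnt=6, r=5 — retry
T3 CAS — after: cnt=7, r=6 — ok
T0 LOAD — after: cnt=7, r=7 — load
T0 CAS — after: cnt=8, r=7 — ok
T0 LOAD — after: cnt=8, r=8 — load
T0 CAS — after: cnt=9, r=8 — ok

A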